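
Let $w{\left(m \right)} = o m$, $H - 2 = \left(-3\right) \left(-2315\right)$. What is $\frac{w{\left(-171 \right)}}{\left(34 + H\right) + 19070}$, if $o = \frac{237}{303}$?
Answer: $- \frac{13509}{2631151} \approx -0.0051343$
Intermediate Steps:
$H = 6947$ ($H = 2 - -6945 = 2 + 6945 = 6947$)
$o = \frac{79}{101}$ ($o = 237 \cdot \frac{1}{303} = \frac{79}{101} \approx 0.78218$)
$w{\left(m \right)} = \frac{79 m}{101}$
$\frac{w{\left(-171 \right)}}{\left(34 + H\right) + 19070} = \frac{\frac{79}{101} \left(-171\right)}{\left(34 + 6947\right) + 19070} = - \frac{13509}{101 \left(6981 + 19070\right)} = - \frac{13509}{101 \cdot 26051} = \left(- \frac{13509}{101}\right) \frac{1}{26051} = - \frac{13509}{2631151}$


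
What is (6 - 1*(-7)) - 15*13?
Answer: -182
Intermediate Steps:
(6 - 1*(-7)) - 15*13 = (6 + 7) - 195 = 13 - 195 = -182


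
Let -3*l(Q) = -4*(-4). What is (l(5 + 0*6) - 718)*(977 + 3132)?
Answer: -8916530/3 ≈ -2.9722e+6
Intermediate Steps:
l(Q) = -16/3 (l(Q) = -(-4)*(-4)/3 = -⅓*16 = -16/3)
(l(5 + 0*6) - 718)*(977 + 3132) = (-16/3 - 718)*(977 + 3132) = -2170/3*4109 = -8916530/3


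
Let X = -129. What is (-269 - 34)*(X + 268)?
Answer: -42117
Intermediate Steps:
(-269 - 34)*(X + 268) = (-269 - 34)*(-129 + 268) = -303*139 = -42117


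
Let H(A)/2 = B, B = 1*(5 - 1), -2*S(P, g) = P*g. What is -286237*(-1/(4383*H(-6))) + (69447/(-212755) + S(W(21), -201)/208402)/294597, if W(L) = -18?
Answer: 69237587802933581261/8481597826301426520 ≈ 8.1633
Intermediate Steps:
S(P, g) = -P*g/2
B = 4 (B = 1*4 = 4)
H(A) = 8 (H(A) = 2*4 = 8)
-286237*(-1/(4383*H(-6))) + (69447/(-212755) + S(W(21), -201)/208402)/294597 = -286237/(8*(-4383)) + (69447/(-212755) - ½*(-18)*(-201)/208402)/294597 = -286237/(-35064) + (69447*(-1/212755) - 1809*1/208402)*(1/294597) = -286237*(-1/35064) + (-69447/212755 - 1809/208402)*(1/294597) = 286237/35064 - 14857767489/44338567510*1/294597 = 286237/35064 - 4952589163/4354002990914490 = 69237587802933581261/8481597826301426520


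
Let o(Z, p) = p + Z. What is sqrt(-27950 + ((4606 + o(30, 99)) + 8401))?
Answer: 3*I*sqrt(1646) ≈ 121.71*I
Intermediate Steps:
o(Z, p) = Z + p
sqrt(-27950 + ((4606 + o(30, 99)) + 8401)) = sqrt(-27950 + ((4606 + (30 + 99)) + 8401)) = sqrt(-27950 + ((4606 + 129) + 8401)) = sqrt(-27950 + (4735 + 8401)) = sqrt(-27950 + 13136) = sqrt(-14814) = 3*I*sqrt(1646)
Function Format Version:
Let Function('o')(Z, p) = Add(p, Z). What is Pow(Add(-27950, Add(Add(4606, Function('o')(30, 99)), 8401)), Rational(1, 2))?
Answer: Mul(3, I, Pow(1646, Rational(1, 2))) ≈ Mul(121.71, I)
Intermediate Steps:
Function('o')(Z, p) = Add(Z, p)
Pow(Add(-27950, Add(Add(4606, Function('o')(30, 99)), 8401)), Rational(1, 2)) = Pow(Add(-27950, Add(Add(4606, Add(30, 99)), 8401)), Rational(1, 2)) = Pow(Add(-27950, Add(Add(4606, 129), 8401)), Rational(1, 2)) = Pow(Add(-27950, Add(4735, 8401)), Rational(1, 2)) = Pow(Add(-27950, 13136), Rational(1, 2)) = Pow(-14814, Rational(1, 2)) = Mul(3, I, Pow(1646, Rational(1, 2)))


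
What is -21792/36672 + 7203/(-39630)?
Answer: -978963/1261555 ≈ -0.77600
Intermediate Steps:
-21792/36672 + 7203/(-39630) = -21792*1/36672 + 7203*(-1/39630) = -227/382 - 2401/13210 = -978963/1261555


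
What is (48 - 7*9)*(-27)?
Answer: 405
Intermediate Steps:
(48 - 7*9)*(-27) = (48 - 1*63)*(-27) = (48 - 63)*(-27) = -15*(-27) = 405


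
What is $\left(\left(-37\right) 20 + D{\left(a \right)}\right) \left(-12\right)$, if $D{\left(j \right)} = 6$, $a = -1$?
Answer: $8808$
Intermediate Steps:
$\left(\left(-37\right) 20 + D{\left(a \right)}\right) \left(-12\right) = \left(\left(-37\right) 20 + 6\right) \left(-12\right) = \left(-740 + 6\right) \left(-12\right) = \left(-734\right) \left(-12\right) = 8808$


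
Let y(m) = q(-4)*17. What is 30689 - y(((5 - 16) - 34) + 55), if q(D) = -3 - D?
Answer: 30672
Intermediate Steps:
y(m) = 17 (y(m) = (-3 - 1*(-4))*17 = (-3 + 4)*17 = 1*17 = 17)
30689 - y(((5 - 16) - 34) + 55) = 30689 - 1*17 = 30689 - 17 = 30672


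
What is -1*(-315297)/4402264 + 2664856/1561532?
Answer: 3055936497247/1718569027112 ≈ 1.7782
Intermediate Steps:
-1*(-315297)/4402264 + 2664856/1561532 = 315297*(1/4402264) + 2664856*(1/1561532) = 315297/4402264 + 666214/390383 = 3055936497247/1718569027112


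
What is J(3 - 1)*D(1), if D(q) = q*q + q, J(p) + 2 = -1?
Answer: -6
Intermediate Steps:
J(p) = -3 (J(p) = -2 - 1 = -3)
D(q) = q + q² (D(q) = q² + q = q + q²)
J(3 - 1)*D(1) = -3*(1 + 1) = -3*2 = -6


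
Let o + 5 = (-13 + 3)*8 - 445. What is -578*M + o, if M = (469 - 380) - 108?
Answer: 10452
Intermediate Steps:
M = -19 (M = 89 - 108 = -19)
o = -530 (o = -5 + ((-13 + 3)*8 - 445) = -5 + (-10*8 - 445) = -5 + (-80 - 445) = -5 - 525 = -530)
-578*M + o = -578*(-19) - 530 = 10982 - 530 = 10452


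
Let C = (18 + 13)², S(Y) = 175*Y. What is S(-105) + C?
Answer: -17414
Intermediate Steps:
C = 961 (C = 31² = 961)
S(-105) + C = 175*(-105) + 961 = -18375 + 961 = -17414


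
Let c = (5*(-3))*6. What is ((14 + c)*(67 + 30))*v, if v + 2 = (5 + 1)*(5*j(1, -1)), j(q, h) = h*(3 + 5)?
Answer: 1784024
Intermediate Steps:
c = -90 (c = -15*6 = -90)
j(q, h) = 8*h (j(q, h) = h*8 = 8*h)
v = -242 (v = -2 + (5 + 1)*(5*(8*(-1))) = -2 + 6*(5*(-8)) = -2 + 6*(-40) = -2 - 240 = -242)
((14 + c)*(67 + 30))*v = ((14 - 90)*(67 + 30))*(-242) = -76*97*(-242) = -7372*(-242) = 1784024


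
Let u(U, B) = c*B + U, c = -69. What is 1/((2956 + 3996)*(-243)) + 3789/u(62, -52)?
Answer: 3200445227/3083038200 ≈ 1.0381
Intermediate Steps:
u(U, B) = U - 69*B (u(U, B) = -69*B + U = U - 69*B)
1/((2956 + 3996)*(-243)) + 3789/u(62, -52) = 1/((2956 + 3996)*(-243)) + 3789/(62 - 69*(-52)) = -1/243/6952 + 3789/(62 + 3588) = (1/6952)*(-1/243) + 3789/3650 = -1/1689336 + 3789*(1/3650) = -1/1689336 + 3789/3650 = 3200445227/3083038200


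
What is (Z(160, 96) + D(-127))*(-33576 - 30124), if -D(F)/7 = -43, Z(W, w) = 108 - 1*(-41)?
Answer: -28665000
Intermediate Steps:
Z(W, w) = 149 (Z(W, w) = 108 + 41 = 149)
D(F) = 301 (D(F) = -7*(-43) = 301)
(Z(160, 96) + D(-127))*(-33576 - 30124) = (149 + 301)*(-33576 - 30124) = 450*(-63700) = -28665000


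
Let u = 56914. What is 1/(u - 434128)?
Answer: -1/377214 ≈ -2.6510e-6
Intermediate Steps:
1/(u - 434128) = 1/(56914 - 434128) = 1/(-377214) = -1/377214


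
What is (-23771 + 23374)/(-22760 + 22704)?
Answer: 397/56 ≈ 7.0893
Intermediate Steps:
(-23771 + 23374)/(-22760 + 22704) = -397/(-56) = -397*(-1/56) = 397/56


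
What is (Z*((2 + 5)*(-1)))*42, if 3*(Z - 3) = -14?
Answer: 490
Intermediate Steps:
Z = -5/3 (Z = 3 + (1/3)*(-14) = 3 - 14/3 = -5/3 ≈ -1.6667)
(Z*((2 + 5)*(-1)))*42 = -5*(2 + 5)*(-1)/3*42 = -35*(-1)/3*42 = -5/3*(-7)*42 = (35/3)*42 = 490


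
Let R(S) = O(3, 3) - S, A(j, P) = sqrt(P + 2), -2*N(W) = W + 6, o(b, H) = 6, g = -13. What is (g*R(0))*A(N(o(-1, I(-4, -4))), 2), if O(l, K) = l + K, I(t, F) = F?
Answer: -156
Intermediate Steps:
O(l, K) = K + l
N(W) = -3 - W/2 (N(W) = -(W + 6)/2 = -(6 + W)/2 = -3 - W/2)
A(j, P) = sqrt(2 + P)
R(S) = 6 - S (R(S) = (3 + 3) - S = 6 - S)
(g*R(0))*A(N(o(-1, I(-4, -4))), 2) = (-13*(6 - 1*0))*sqrt(2 + 2) = (-13*(6 + 0))*sqrt(4) = -13*6*2 = -78*2 = -156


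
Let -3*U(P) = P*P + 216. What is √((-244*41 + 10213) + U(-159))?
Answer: I*√8290 ≈ 91.049*I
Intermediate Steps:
U(P) = -72 - P²/3 (U(P) = -(P*P + 216)/3 = -(P² + 216)/3 = -(216 + P²)/3 = -72 - P²/3)
√((-244*41 + 10213) + U(-159)) = √((-244*41 + 10213) + (-72 - ⅓*(-159)²)) = √((-10004 + 10213) + (-72 - ⅓*25281)) = √(209 + (-72 - 8427)) = √(209 - 8499) = √(-8290) = I*√8290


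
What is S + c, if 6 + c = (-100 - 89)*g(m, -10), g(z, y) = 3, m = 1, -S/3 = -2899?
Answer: 8124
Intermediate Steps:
S = 8697 (S = -3*(-2899) = 8697)
c = -573 (c = -6 + (-100 - 89)*3 = -6 - 189*3 = -6 - 567 = -573)
S + c = 8697 - 573 = 8124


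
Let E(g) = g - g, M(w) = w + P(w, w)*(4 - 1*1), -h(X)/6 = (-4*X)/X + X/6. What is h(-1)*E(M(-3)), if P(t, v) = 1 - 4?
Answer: 0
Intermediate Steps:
h(X) = 24 - X (h(X) = -6*((-4*X)/X + X/6) = -6*(-4 + X*(⅙)) = -6*(-4 + X/6) = 24 - X)
P(t, v) = -3
M(w) = -9 + w (M(w) = w - 3*(4 - 1*1) = w - 3*(4 - 1) = w - 3*3 = w - 9 = -9 + w)
E(g) = 0
h(-1)*E(M(-3)) = (24 - 1*(-1))*0 = (24 + 1)*0 = 25*0 = 0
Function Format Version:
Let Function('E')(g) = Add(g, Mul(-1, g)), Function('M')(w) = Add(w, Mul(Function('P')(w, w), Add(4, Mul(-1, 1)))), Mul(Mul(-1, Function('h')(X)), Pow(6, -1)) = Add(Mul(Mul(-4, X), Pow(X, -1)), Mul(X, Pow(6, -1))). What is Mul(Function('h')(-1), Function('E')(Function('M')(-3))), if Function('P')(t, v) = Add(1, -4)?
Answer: 0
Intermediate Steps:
Function('h')(X) = Add(24, Mul(-1, X)) (Function('h')(X) = Mul(-6, Add(Mul(Mul(-4, X), Pow(X, -1)), Mul(X, Pow(6, -1)))) = Mul(-6, Add(-4, Mul(X, Rational(1, 6)))) = Mul(-6, Add(-4, Mul(Rational(1, 6), X))) = Add(24, Mul(-1, X)))
Function('P')(t, v) = -3
Function('M')(w) = Add(-9, w) (Function('M')(w) = Add(w, Mul(-3, Add(4, Mul(-1, 1)))) = Add(w, Mul(-3, Add(4, -1))) = Add(w, Mul(-3, 3)) = Add(w, -9) = Add(-9, w))
Function('E')(g) = 0
Mul(Function('h')(-1), Function('E')(Function('M')(-3))) = Mul(Add(24, Mul(-1, -1)), 0) = Mul(Add(24, 1), 0) = Mul(25, 0) = 0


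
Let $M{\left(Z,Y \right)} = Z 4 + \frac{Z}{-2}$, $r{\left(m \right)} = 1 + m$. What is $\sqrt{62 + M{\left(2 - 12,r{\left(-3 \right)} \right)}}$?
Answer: $3 \sqrt{3} \approx 5.1962$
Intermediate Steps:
$M{\left(Z,Y \right)} = \frac{7 Z}{2}$ ($M{\left(Z,Y \right)} = 4 Z + Z \left(- \frac{1}{2}\right) = 4 Z - \frac{Z}{2} = \frac{7 Z}{2}$)
$\sqrt{62 + M{\left(2 - 12,r{\left(-3 \right)} \right)}} = \sqrt{62 + \frac{7 \left(2 - 12\right)}{2}} = \sqrt{62 + \frac{7}{2} \left(-10\right)} = \sqrt{62 - 35} = \sqrt{27} = 3 \sqrt{3}$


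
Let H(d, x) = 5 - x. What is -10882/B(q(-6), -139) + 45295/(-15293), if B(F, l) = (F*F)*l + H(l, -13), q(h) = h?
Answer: -29711222/38125449 ≈ -0.77930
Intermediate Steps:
B(F, l) = 18 + l*F**2 (B(F, l) = (F*F)*l + (5 - 1*(-13)) = F**2*l + (5 + 13) = l*F**2 + 18 = 18 + l*F**2)
-10882/B(q(-6), -139) + 45295/(-15293) = -10882/(18 - 139*(-6)**2) + 45295/(-15293) = -10882/(18 - 139*36) + 45295*(-1/15293) = -10882/(18 - 5004) - 45295/15293 = -10882/(-4986) - 45295/15293 = -10882*(-1/4986) - 45295/15293 = 5441/2493 - 45295/15293 = -29711222/38125449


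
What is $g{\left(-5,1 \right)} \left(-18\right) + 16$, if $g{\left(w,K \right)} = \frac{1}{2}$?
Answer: $7$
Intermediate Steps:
$g{\left(w,K \right)} = \frac{1}{2}$
$g{\left(-5,1 \right)} \left(-18\right) + 16 = \frac{1}{2} \left(-18\right) + 16 = -9 + 16 = 7$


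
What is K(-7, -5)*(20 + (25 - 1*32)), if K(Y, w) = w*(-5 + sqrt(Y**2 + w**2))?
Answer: 325 - 65*sqrt(74) ≈ -234.15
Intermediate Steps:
K(-7, -5)*(20 + (25 - 1*32)) = (-5*(-5 + sqrt((-7)**2 + (-5)**2)))*(20 + (25 - 1*32)) = (-5*(-5 + sqrt(49 + 25)))*(20 + (25 - 32)) = (-5*(-5 + sqrt(74)))*(20 - 7) = (25 - 5*sqrt(74))*13 = 325 - 65*sqrt(74)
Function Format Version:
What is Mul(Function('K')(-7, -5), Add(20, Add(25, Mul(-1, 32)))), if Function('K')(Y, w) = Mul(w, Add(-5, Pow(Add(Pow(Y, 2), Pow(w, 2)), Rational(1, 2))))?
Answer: Add(325, Mul(-65, Pow(74, Rational(1, 2)))) ≈ -234.15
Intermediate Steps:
Mul(Function('K')(-7, -5), Add(20, Add(25, Mul(-1, 32)))) = Mul(Mul(-5, Add(-5, Pow(Add(Pow(-7, 2), Pow(-5, 2)), Rational(1, 2)))), Add(20, Add(25, Mul(-1, 32)))) = Mul(Mul(-5, Add(-5, Pow(Add(49, 25), Rational(1, 2)))), Add(20, Add(25, -32))) = Mul(Mul(-5, Add(-5, Pow(74, Rational(1, 2)))), Add(20, -7)) = Mul(Add(25, Mul(-5, Pow(74, Rational(1, 2)))), 13) = Add(325, Mul(-65, Pow(74, Rational(1, 2))))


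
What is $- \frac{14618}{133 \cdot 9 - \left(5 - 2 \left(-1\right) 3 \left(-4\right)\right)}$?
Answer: $- \frac{7309}{608} \approx -12.021$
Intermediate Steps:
$- \frac{14618}{133 \cdot 9 - \left(5 - 2 \left(-1\right) 3 \left(-4\right)\right)} = - \frac{14618}{1197 - \left(5 - 2 \left(\left(-3\right) \left(-4\right)\right)\right)} = - \frac{14618}{1197 + \left(-5 + 2 \cdot 12\right)} = - \frac{14618}{1197 + \left(-5 + 24\right)} = - \frac{14618}{1197 + 19} = - \frac{14618}{1216} = \left(-14618\right) \frac{1}{1216} = - \frac{7309}{608}$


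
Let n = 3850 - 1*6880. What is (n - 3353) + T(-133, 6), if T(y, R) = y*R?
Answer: -7181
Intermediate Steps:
T(y, R) = R*y
n = -3030 (n = 3850 - 6880 = -3030)
(n - 3353) + T(-133, 6) = (-3030 - 3353) + 6*(-133) = -6383 - 798 = -7181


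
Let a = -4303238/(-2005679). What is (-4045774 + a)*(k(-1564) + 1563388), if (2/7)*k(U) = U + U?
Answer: -12597304881266831520/2005679 ≈ -6.2808e+12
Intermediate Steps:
k(U) = 7*U (k(U) = 7*(U + U)/2 = 7*(2*U)/2 = 7*U)
a = 4303238/2005679 (a = -4303238*(-1/2005679) = 4303238/2005679 ≈ 2.1455)
(-4045774 + a)*(k(-1564) + 1563388) = (-4045774 + 4303238/2005679)*(7*(-1564) + 1563388) = -8114519647308*(-10948 + 1563388)/2005679 = -8114519647308/2005679*1552440 = -12597304881266831520/2005679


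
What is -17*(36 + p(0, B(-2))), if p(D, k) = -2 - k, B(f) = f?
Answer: -612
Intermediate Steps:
-17*(36 + p(0, B(-2))) = -17*(36 + (-2 - 1*(-2))) = -17*(36 + (-2 + 2)) = -17*(36 + 0) = -17*36 = -612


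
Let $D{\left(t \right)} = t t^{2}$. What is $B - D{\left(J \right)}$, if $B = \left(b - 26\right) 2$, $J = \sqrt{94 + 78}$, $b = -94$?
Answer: $-240 - 344 \sqrt{43} \approx -2495.8$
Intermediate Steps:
$J = 2 \sqrt{43}$ ($J = \sqrt{172} = 2 \sqrt{43} \approx 13.115$)
$D{\left(t \right)} = t^{3}$
$B = -240$ ($B = \left(-94 - 26\right) 2 = \left(-120\right) 2 = -240$)
$B - D{\left(J \right)} = -240 - \left(2 \sqrt{43}\right)^{3} = -240 - 344 \sqrt{43}$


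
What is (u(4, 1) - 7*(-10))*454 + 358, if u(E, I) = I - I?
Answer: 32138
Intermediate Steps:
u(E, I) = 0
(u(4, 1) - 7*(-10))*454 + 358 = (0 - 7*(-10))*454 + 358 = (0 + 70)*454 + 358 = 70*454 + 358 = 31780 + 358 = 32138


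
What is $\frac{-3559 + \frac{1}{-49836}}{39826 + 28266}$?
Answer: $- \frac{177366325}{3393432912} \approx -0.052267$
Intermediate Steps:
$\frac{-3559 + \frac{1}{-49836}}{39826 + 28266} = \frac{-3559 - \frac{1}{49836}}{68092} = \left(- \frac{177366325}{49836}\right) \frac{1}{68092} = - \frac{177366325}{3393432912}$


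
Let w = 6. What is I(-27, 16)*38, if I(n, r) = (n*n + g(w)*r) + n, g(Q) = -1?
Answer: 26068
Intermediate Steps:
I(n, r) = n + n² - r (I(n, r) = (n*n - r) + n = (n² - r) + n = n + n² - r)
I(-27, 16)*38 = (-27 + (-27)² - 1*16)*38 = (-27 + 729 - 16)*38 = 686*38 = 26068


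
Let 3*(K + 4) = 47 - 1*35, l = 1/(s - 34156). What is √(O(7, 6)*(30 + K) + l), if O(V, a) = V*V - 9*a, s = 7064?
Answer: I*√27524124173/13546 ≈ 12.247*I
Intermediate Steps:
l = -1/27092 (l = 1/(7064 - 34156) = 1/(-27092) = -1/27092 ≈ -3.6911e-5)
O(V, a) = V² - 9*a
K = 0 (K = -4 + (47 - 1*35)/3 = -4 + (47 - 35)/3 = -4 + (⅓)*12 = -4 + 4 = 0)
√(O(7, 6)*(30 + K) + l) = √((7² - 9*6)*(30 + 0) - 1/27092) = √((49 - 54)*30 - 1/27092) = √(-5*30 - 1/27092) = √(-150 - 1/27092) = √(-4063801/27092) = I*√27524124173/13546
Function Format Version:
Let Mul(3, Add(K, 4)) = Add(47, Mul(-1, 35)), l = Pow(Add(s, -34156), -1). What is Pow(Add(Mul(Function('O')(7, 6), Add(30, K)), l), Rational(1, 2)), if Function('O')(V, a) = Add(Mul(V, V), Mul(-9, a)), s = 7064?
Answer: Mul(Rational(1, 13546), I, Pow(27524124173, Rational(1, 2))) ≈ Mul(12.247, I)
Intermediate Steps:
l = Rational(-1, 27092) (l = Pow(Add(7064, -34156), -1) = Pow(-27092, -1) = Rational(-1, 27092) ≈ -3.6911e-5)
Function('O')(V, a) = Add(Pow(V, 2), Mul(-9, a))
K = 0 (K = Add(-4, Mul(Rational(1, 3), Add(47, Mul(-1, 35)))) = Add(-4, Mul(Rational(1, 3), Add(47, -35))) = Add(-4, Mul(Rational(1, 3), 12)) = Add(-4, 4) = 0)
Pow(Add(Mul(Function('O')(7, 6), Add(30, K)), l), Rational(1, 2)) = Pow(Add(Mul(Add(Pow(7, 2), Mul(-9, 6)), Add(30, 0)), Rational(-1, 27092)), Rational(1, 2)) = Pow(Add(Mul(Add(49, -54), 30), Rational(-1, 27092)), Rational(1, 2)) = Pow(Add(Mul(-5, 30), Rational(-1, 27092)), Rational(1, 2)) = Pow(Add(-150, Rational(-1, 27092)), Rational(1, 2)) = Pow(Rational(-4063801, 27092), Rational(1, 2)) = Mul(Rational(1, 13546), I, Pow(27524124173, Rational(1, 2)))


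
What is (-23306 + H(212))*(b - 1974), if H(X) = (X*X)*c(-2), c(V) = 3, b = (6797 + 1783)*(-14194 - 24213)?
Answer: -36751612675884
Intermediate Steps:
b = -329532060 (b = 8580*(-38407) = -329532060)
H(X) = 3*X**2 (H(X) = (X*X)*3 = X**2*3 = 3*X**2)
(-23306 + H(212))*(b - 1974) = (-23306 + 3*212**2)*(-329532060 - 1974) = (-23306 + 3*44944)*(-329534034) = (-23306 + 134832)*(-329534034) = 111526*(-329534034) = -36751612675884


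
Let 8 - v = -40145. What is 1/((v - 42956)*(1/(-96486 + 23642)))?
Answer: 72844/2803 ≈ 25.988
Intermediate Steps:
v = 40153 (v = 8 - 1*(-40145) = 8 + 40145 = 40153)
1/((v - 42956)*(1/(-96486 + 23642))) = 1/((40153 - 42956)*(1/(-96486 + 23642))) = 1/((-2803)*(1/(-72844))) = -1/(2803*(-1/72844)) = -1/2803*(-72844) = 72844/2803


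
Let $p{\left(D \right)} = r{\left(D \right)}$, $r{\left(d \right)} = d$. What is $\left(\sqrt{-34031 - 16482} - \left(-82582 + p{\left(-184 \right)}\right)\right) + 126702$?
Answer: $209468 + i \sqrt{50513} \approx 2.0947 \cdot 10^{5} + 224.75 i$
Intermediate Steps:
$p{\left(D \right)} = D$
$\left(\sqrt{-34031 - 16482} - \left(-82582 + p{\left(-184 \right)}\right)\right) + 126702 = \left(\sqrt{-34031 - 16482} - -82766\right) + 126702 = \left(\sqrt{-50513} + \left(\left(-58671 + 184\right) - -141253\right)\right) + 126702 = \left(i \sqrt{50513} + \left(-58487 + 141253\right)\right) + 126702 = \left(i \sqrt{50513} + 82766\right) + 126702 = \left(82766 + i \sqrt{50513}\right) + 126702 = 209468 + i \sqrt{50513}$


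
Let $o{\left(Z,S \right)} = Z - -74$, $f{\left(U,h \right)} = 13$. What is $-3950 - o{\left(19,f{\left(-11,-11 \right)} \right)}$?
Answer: $-4043$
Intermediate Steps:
$o{\left(Z,S \right)} = 74 + Z$ ($o{\left(Z,S \right)} = Z + 74 = 74 + Z$)
$-3950 - o{\left(19,f{\left(-11,-11 \right)} \right)} = -3950 - \left(74 + 19\right) = -3950 - 93 = -4043$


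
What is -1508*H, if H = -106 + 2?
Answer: 156832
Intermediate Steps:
H = -104
-1508*H = -1508*(-104) = 156832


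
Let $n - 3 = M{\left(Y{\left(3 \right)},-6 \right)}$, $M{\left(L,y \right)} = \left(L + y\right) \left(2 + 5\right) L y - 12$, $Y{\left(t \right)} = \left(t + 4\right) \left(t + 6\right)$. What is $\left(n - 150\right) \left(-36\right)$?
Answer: $5435316$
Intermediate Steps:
$Y{\left(t \right)} = \left(4 + t\right) \left(6 + t\right)$
$M{\left(L,y \right)} = -12 + L y \left(7 L + 7 y\right)$ ($M{\left(L,y \right)} = \left(L + y\right) 7 L y - 12 = \left(7 L + 7 y\right) L y - 12 = L \left(7 L + 7 y\right) y - 12 = L y \left(7 L + 7 y\right) - 12 = -12 + L y \left(7 L + 7 y\right)$)
$n = -150831$ ($n = 3 + \left(-12 + 7 \left(24 + 3^{2} + 10 \cdot 3\right) \left(-6\right)^{2} + 7 \left(-6\right) \left(24 + 3^{2} + 10 \cdot 3\right)^{2}\right) = 3 + \left(-12 + 7 \left(24 + 9 + 30\right) 36 + 7 \left(-6\right) \left(24 + 9 + 30\right)^{2}\right) = 3 + \left(-12 + 7 \cdot 63 \cdot 36 + 7 \left(-6\right) 63^{2}\right) = 3 + \left(-12 + 15876 + 7 \left(-6\right) 3969\right) = 3 - 150834 = -150831$)
$\left(n - 150\right) \left(-36\right) = \left(-150831 - 150\right) \left(-36\right) = \left(-150981\right) \left(-36\right) = 5435316$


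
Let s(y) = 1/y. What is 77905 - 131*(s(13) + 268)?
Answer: 556230/13 ≈ 42787.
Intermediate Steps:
77905 - 131*(s(13) + 268) = 77905 - 131*(1/13 + 268) = 77905 - 131*3485/13 = 77905 - 456535/13 = 556230/13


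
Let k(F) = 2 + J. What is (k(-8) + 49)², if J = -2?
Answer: 2401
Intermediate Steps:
k(F) = 0 (k(F) = 2 - 2 = 0)
(k(-8) + 49)² = (0 + 49)² = 49² = 2401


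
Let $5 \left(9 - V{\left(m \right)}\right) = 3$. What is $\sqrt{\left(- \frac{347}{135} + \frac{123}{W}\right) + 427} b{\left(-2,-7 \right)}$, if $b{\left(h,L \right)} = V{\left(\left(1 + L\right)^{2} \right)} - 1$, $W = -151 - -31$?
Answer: $\frac{37 \sqrt{13718310}}{900} \approx 152.27$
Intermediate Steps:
$V{\left(m \right)} = \frac{42}{5}$ ($V{\left(m \right)} = 9 - \frac{3}{5} = \frac{42}{5}$)
$W = -120$ ($W = -151 + 31 = -120$)
$b{\left(h,L \right)} = \frac{37}{5}$ ($b{\left(h,L \right)} = \frac{42}{5} - 1 = \frac{37}{5}$)
$\sqrt{\left(- \frac{347}{135} + \frac{123}{W}\right) + 427} b{\left(-2,-7 \right)} = \sqrt{\left(- \frac{347}{135} + \frac{123}{-120}\right) + 427} \cdot \frac{37}{5} = \sqrt{\left(\left(-347\right) \frac{1}{135} + 123 \left(- \frac{1}{120}\right)\right) + 427} \cdot \frac{37}{5} = \sqrt{\left(- \frac{347}{135} - \frac{41}{40}\right) + 427} \cdot \frac{37}{5} = \sqrt{- \frac{3883}{1080} + 427} \cdot \frac{37}{5} = \sqrt{\frac{457277}{1080}} \cdot \frac{37}{5} = \frac{\sqrt{13718310}}{180} \cdot \frac{37}{5} = \frac{37 \sqrt{13718310}}{900}$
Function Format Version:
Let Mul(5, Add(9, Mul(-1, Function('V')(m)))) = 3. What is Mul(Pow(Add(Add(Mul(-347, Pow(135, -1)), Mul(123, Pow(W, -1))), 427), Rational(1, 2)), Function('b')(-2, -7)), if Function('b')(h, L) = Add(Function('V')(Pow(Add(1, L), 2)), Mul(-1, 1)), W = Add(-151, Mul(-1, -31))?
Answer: Mul(Rational(37, 900), Pow(13718310, Rational(1, 2))) ≈ 152.27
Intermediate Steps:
Function('V')(m) = Rational(42, 5) (Function('V')(m) = Add(9, Mul(Rational(-1, 5), 3)) = Add(9, Rational(-3, 5)) = Rational(42, 5))
W = -120 (W = Add(-151, 31) = -120)
Function('b')(h, L) = Rational(37, 5) (Function('b')(h, L) = Add(Rational(42, 5), Mul(-1, 1)) = Add(Rational(42, 5), -1) = Rational(37, 5))
Mul(Pow(Add(Add(Mul(-347, Pow(135, -1)), Mul(123, Pow(W, -1))), 427), Rational(1, 2)), Function('b')(-2, -7)) = Mul(Pow(Add(Add(Mul(-347, Pow(135, -1)), Mul(123, Pow(-120, -1))), 427), Rational(1, 2)), Rational(37, 5)) = Mul(Pow(Add(Add(Mul(-347, Rational(1, 135)), Mul(123, Rational(-1, 120))), 427), Rational(1, 2)), Rational(37, 5)) = Mul(Pow(Add(Add(Rational(-347, 135), Rational(-41, 40)), 427), Rational(1, 2)), Rational(37, 5)) = Mul(Pow(Add(Rational(-3883, 1080), 427), Rational(1, 2)), Rational(37, 5)) = Mul(Pow(Rational(457277, 1080), Rational(1, 2)), Rational(37, 5)) = Mul(Mul(Rational(1, 180), Pow(13718310, Rational(1, 2))), Rational(37, 5)) = Mul(Rational(37, 900), Pow(13718310, Rational(1, 2)))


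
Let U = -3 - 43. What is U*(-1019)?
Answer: 46874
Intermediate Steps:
U = -46
U*(-1019) = -46*(-1019) = 46874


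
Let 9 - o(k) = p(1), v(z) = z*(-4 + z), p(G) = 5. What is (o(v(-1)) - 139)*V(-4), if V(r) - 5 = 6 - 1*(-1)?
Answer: -1620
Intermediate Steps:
o(k) = 4 (o(k) = 9 - 1*5 = 9 - 5 = 4)
V(r) = 12 (V(r) = 5 + (6 - 1*(-1)) = 5 + (6 + 1) = 5 + 7 = 12)
(o(v(-1)) - 139)*V(-4) = (4 - 139)*12 = -135*12 = -1620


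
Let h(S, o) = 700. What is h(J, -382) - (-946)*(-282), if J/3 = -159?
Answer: -266072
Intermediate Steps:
J = -477 (J = 3*(-159) = -477)
h(J, -382) - (-946)*(-282) = 700 - (-946)*(-282) = 700 - 1*266772 = 700 - 266772 = -266072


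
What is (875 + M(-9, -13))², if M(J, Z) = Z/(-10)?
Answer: 76790169/100 ≈ 7.6790e+5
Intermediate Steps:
M(J, Z) = -Z/10 (M(J, Z) = Z*(-⅒) = -Z/10)
(875 + M(-9, -13))² = (875 - ⅒*(-13))² = (875 + 13/10)² = (8763/10)² = 76790169/100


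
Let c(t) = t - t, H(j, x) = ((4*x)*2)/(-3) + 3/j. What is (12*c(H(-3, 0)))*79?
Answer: 0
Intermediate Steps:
H(j, x) = 3/j - 8*x/3 (H(j, x) = (8*x)*(-⅓) + 3/j = -8*x/3 + 3/j = 3/j - 8*x/3)
c(t) = 0
(12*c(H(-3, 0)))*79 = (12*0)*79 = 0*79 = 0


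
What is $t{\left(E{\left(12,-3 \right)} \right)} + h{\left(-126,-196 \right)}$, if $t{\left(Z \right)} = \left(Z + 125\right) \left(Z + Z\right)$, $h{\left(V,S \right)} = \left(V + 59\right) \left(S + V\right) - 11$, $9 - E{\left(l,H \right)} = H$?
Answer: $24851$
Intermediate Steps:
$E{\left(l,H \right)} = 9 - H$
$h{\left(V,S \right)} = -11 + \left(59 + V\right) \left(S + V\right)$ ($h{\left(V,S \right)} = \left(59 + V\right) \left(S + V\right) - 11 = -11 + \left(59 + V\right) \left(S + V\right)$)
$t{\left(Z \right)} = 2 Z \left(125 + Z\right)$ ($t{\left(Z \right)} = \left(125 + Z\right) 2 Z = 2 Z \left(125 + Z\right)$)
$t{\left(E{\left(12,-3 \right)} \right)} + h{\left(-126,-196 \right)} = 2 \left(9 - -3\right) \left(125 + \left(9 - -3\right)\right) + \left(-11 + \left(-126\right)^{2} + 59 \left(-196\right) + 59 \left(-126\right) - -24696\right) = 2 \left(9 + 3\right) \left(125 + \left(9 + 3\right)\right) - -21563 = 2 \cdot 12 \left(125 + 12\right) + 21563 = 2 \cdot 12 \cdot 137 + 21563 = 3288 + 21563 = 24851$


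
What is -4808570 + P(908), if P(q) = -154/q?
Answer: -2183090857/454 ≈ -4.8086e+6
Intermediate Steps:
-4808570 + P(908) = -4808570 - 154/908 = -4808570 - 154*1/908 = -4808570 - 77/454 = -2183090857/454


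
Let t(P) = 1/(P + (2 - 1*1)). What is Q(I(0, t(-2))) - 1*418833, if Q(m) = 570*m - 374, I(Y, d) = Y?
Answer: -419207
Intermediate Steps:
t(P) = 1/(1 + P) (t(P) = 1/(P + (2 - 1)) = 1/(P + 1) = 1/(1 + P))
Q(m) = -374 + 570*m
Q(I(0, t(-2))) - 1*418833 = (-374 + 570*0) - 1*418833 = (-374 + 0) - 418833 = -374 - 418833 = -419207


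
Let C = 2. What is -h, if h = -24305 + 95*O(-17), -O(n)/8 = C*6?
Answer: 33425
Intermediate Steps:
O(n) = -96 (O(n) = -16*6 = -8*12 = -96)
h = -33425 (h = -24305 + 95*(-96) = -24305 - 9120 = -33425)
-h = -1*(-33425) = 33425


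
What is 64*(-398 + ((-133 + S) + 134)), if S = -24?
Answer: -26944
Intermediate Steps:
64*(-398 + ((-133 + S) + 134)) = 64*(-398 + ((-133 - 24) + 134)) = 64*(-398 + (-157 + 134)) = 64*(-398 - 23) = 64*(-421) = -26944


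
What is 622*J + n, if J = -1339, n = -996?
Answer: -833854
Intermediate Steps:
622*J + n = 622*(-1339) - 996 = -832858 - 996 = -833854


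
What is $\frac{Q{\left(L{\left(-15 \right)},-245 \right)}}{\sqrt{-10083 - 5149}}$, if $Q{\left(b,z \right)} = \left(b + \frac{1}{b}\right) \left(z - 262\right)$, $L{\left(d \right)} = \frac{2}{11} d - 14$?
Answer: $- \frac{17226339 i \sqrt{238}}{3853696} \approx - 68.961 i$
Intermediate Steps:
$L{\left(d \right)} = -14 + \frac{2 d}{11}$ ($L{\left(d \right)} = 2 \cdot \frac{1}{11} d - 14 = \frac{2 d}{11} - 14 = -14 + \frac{2 d}{11}$)
$Q{\left(b,z \right)} = \left(-262 + z\right) \left(b + \frac{1}{b}\right)$ ($Q{\left(b,z \right)} = \left(b + \frac{1}{b}\right) \left(-262 + z\right) = \left(-262 + z\right) \left(b + \frac{1}{b}\right)$)
$\frac{Q{\left(L{\left(-15 \right)},-245 \right)}}{\sqrt{-10083 - 5149}} = \frac{\frac{1}{-14 + \frac{2}{11} \left(-15\right)} \left(-262 - 245 + \left(-14 + \frac{2}{11} \left(-15\right)\right)^{2} \left(-262 - 245\right)\right)}{\sqrt{-10083 - 5149}} = \frac{\frac{1}{-14 - \frac{30}{11}} \left(-262 - 245 + \left(-14 - \frac{30}{11}\right)^{2} \left(-507\right)\right)}{\sqrt{-15232}} = \frac{\frac{1}{- \frac{184}{11}} \left(-262 - 245 + \left(- \frac{184}{11}\right)^{2} \left(-507\right)\right)}{8 i \sqrt{238}} = - \frac{11 \left(-262 - 245 + \frac{33856}{121} \left(-507\right)\right)}{184} \left(- \frac{i \sqrt{238}}{1904}\right) = - \frac{11 \left(-262 - 245 - \frac{17164992}{121}\right)}{184} \left(- \frac{i \sqrt{238}}{1904}\right) = \left(- \frac{11}{184}\right) \left(- \frac{17226339}{121}\right) \left(- \frac{i \sqrt{238}}{1904}\right) = \frac{17226339 \left(- \frac{i \sqrt{238}}{1904}\right)}{2024} = - \frac{17226339 i \sqrt{238}}{3853696}$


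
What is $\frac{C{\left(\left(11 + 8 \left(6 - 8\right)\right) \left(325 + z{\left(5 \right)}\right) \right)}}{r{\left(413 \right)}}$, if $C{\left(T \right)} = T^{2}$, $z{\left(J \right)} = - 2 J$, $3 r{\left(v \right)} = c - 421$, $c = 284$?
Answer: $- \frac{7441875}{137} \approx -54320.0$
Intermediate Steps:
$r{\left(v \right)} = - \frac{137}{3}$ ($r{\left(v \right)} = \frac{284 - 421}{3} = \frac{1}{3} \left(-137\right) = - \frac{137}{3}$)
$\frac{C{\left(\left(11 + 8 \left(6 - 8\right)\right) \left(325 + z{\left(5 \right)}\right) \right)}}{r{\left(413 \right)}} = \frac{\left(\left(11 + 8 \left(6 - 8\right)\right) \left(325 - 10\right)\right)^{2}}{- \frac{137}{3}} = \left(\left(11 + 8 \left(-2\right)\right) \left(325 - 10\right)\right)^{2} \left(- \frac{3}{137}\right) = \left(\left(11 - 16\right) 315\right)^{2} \left(- \frac{3}{137}\right) = \left(\left(-5\right) 315\right)^{2} \left(- \frac{3}{137}\right) = \left(-1575\right)^{2} \left(- \frac{3}{137}\right) = 2480625 \left(- \frac{3}{137}\right) = - \frac{7441875}{137}$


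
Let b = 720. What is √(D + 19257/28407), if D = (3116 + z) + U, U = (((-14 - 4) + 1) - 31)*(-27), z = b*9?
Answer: 43*√528209227/9469 ≈ 104.37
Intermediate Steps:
z = 6480 (z = 720*9 = 6480)
U = 1296 (U = ((-18 + 1) - 31)*(-27) = (-17 - 31)*(-27) = -48*(-27) = 1296)
D = 10892 (D = (3116 + 6480) + 1296 = 9596 + 1296 = 10892)
√(D + 19257/28407) = √(10892 + 19257/28407) = √(10892 + 19257*(1/28407)) = √(10892 + 6419/9469) = √(103142767/9469) = 43*√528209227/9469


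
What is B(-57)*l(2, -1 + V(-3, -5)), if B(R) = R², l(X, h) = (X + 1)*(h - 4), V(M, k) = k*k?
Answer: 194940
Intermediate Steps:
V(M, k) = k²
l(X, h) = (1 + X)*(-4 + h)
B(-57)*l(2, -1 + V(-3, -5)) = (-57)²*(-4 + (-1 + (-5)²) - 4*2 + 2*(-1 + (-5)²)) = 3249*(-4 + (-1 + 25) - 8 + 2*(-1 + 25)) = 3249*(-4 + 24 - 8 + 2*24) = 3249*(-4 + 24 - 8 + 48) = 3249*60 = 194940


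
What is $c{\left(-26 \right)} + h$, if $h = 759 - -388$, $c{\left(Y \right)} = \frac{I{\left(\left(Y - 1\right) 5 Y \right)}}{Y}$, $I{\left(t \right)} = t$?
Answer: $1012$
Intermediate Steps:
$c{\left(Y \right)} = -5 + 5 Y$ ($c{\left(Y \right)} = \frac{\left(Y - 1\right) 5 Y}{Y} = \frac{\left(-1 + Y\right) 5 Y}{Y} = \frac{5 Y \left(-1 + Y\right)}{Y} = -5 + 5 Y$)
$h = 1147$ ($h = 759 + 388 = 1147$)
$c{\left(-26 \right)} + h = \left(-5 + 5 \left(-26\right)\right) + 1147 = \left(-5 - 130\right) + 1147 = -135 + 1147 = 1012$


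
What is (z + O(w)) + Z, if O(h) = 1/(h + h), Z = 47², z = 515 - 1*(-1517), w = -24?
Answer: 203567/48 ≈ 4241.0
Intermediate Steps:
z = 2032 (z = 515 + 1517 = 2032)
Z = 2209
O(h) = 1/(2*h)
(z + O(w)) + Z = (2032 + (½)/(-24)) + 2209 = (2032 + (½)*(-1/24)) + 2209 = (2032 - 1/48) + 2209 = 97535/48 + 2209 = 203567/48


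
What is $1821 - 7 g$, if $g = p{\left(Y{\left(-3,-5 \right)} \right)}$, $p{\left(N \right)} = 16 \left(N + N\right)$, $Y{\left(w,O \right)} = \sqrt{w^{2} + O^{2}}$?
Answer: $1821 - 224 \sqrt{34} \approx 514.87$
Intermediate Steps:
$Y{\left(w,O \right)} = \sqrt{O^{2} + w^{2}}$
$p{\left(N \right)} = 32 N$ ($p{\left(N \right)} = 16 \cdot 2 N = 32 N$)
$g = 32 \sqrt{34}$ ($g = 32 \sqrt{\left(-5\right)^{2} + \left(-3\right)^{2}} = 32 \sqrt{25 + 9} = 32 \sqrt{34} \approx 186.59$)
$1821 - 7 g = 1821 - 7 \cdot 32 \sqrt{34} = 1821 - 224 \sqrt{34}$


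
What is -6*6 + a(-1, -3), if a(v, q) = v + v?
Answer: -38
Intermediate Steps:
a(v, q) = 2*v
-6*6 + a(-1, -3) = -6*6 + 2*(-1) = -36 - 2 = -38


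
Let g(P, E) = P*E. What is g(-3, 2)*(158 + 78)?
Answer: -1416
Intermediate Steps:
g(P, E) = E*P
g(-3, 2)*(158 + 78) = (2*(-3))*(158 + 78) = -6*236 = -1416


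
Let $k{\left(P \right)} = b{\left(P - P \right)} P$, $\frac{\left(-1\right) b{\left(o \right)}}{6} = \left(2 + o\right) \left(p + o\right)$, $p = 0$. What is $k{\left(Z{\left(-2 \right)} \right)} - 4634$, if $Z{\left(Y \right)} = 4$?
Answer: $-4634$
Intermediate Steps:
$b{\left(o \right)} = - 6 o \left(2 + o\right)$ ($b{\left(o \right)} = - 6 \left(2 + o\right) \left(0 + o\right) = - 6 \left(2 + o\right) o = - 6 o \left(2 + o\right)$)
$k{\left(P \right)} = 0$ ($k{\left(P \right)} = 6 \left(P - P\right) \left(-2 - \left(P - P\right)\right) P = 6 \cdot 0 \left(-2 - 0\right) P = 6 \cdot 0 \left(-2 + 0\right) P = 6 \cdot 0 \left(-2\right) P = 0 P = 0$)
$k{\left(Z{\left(-2 \right)} \right)} - 4634 = 0 - 4634 = -4634$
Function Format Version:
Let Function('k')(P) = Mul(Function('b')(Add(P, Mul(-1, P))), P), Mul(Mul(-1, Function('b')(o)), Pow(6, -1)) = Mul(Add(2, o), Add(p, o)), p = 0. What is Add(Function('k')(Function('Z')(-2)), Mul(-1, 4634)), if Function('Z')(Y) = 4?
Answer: -4634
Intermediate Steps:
Function('b')(o) = Mul(-6, o, Add(2, o)) (Function('b')(o) = Mul(-6, Mul(Add(2, o), Add(0, o))) = Mul(-6, Mul(Add(2, o), o)) = Mul(-6, Mul(o, Add(2, o))) = Mul(-6, o, Add(2, o)))
Function('k')(P) = 0 (Function('k')(P) = Mul(Mul(6, Add(P, Mul(-1, P)), Add(-2, Mul(-1, Add(P, Mul(-1, P))))), P) = Mul(Mul(6, 0, Add(-2, Mul(-1, 0))), P) = Mul(Mul(6, 0, Add(-2, 0)), P) = Mul(Mul(6, 0, -2), P) = Mul(0, P) = 0)
Add(Function('k')(Function('Z')(-2)), Mul(-1, 4634)) = Add(0, Mul(-1, 4634)) = Add(0, -4634) = -4634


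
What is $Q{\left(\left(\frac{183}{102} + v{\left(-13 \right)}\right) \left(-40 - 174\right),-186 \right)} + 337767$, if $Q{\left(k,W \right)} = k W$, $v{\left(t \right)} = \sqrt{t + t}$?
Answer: $\frac{6956061}{17} + 39804 i \sqrt{26} \approx 4.0918 \cdot 10^{5} + 2.0296 \cdot 10^{5} i$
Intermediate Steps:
$v{\left(t \right)} = \sqrt{2} \sqrt{t}$ ($v{\left(t \right)} = \sqrt{2 t} = \sqrt{2} \sqrt{t}$)
$Q{\left(k,W \right)} = W k$
$Q{\left(\left(\frac{183}{102} + v{\left(-13 \right)}\right) \left(-40 - 174\right),-186 \right)} + 337767 = - 186 \left(\frac{183}{102} + \sqrt{2} \sqrt{-13}\right) \left(-40 - 174\right) + 337767 = - 186 \left(183 \cdot \frac{1}{102} + \sqrt{2} i \sqrt{13}\right) \left(-214\right) + 337767 = - 186 \left(\frac{61}{34} + i \sqrt{26}\right) \left(-214\right) + 337767 = - 186 \left(- \frac{6527}{17} - 214 i \sqrt{26}\right) + 337767 = \left(\frac{1214022}{17} + 39804 i \sqrt{26}\right) + 337767 = \frac{6956061}{17} + 39804 i \sqrt{26}$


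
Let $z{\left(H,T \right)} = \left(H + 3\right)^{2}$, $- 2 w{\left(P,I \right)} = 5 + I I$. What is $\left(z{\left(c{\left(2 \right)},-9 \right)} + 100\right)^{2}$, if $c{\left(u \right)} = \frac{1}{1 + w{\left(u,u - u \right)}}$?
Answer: $\frac{900601}{81} \approx 11119.0$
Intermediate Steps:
$w{\left(P,I \right)} = - \frac{5}{2} - \frac{I^{2}}{2}$ ($w{\left(P,I \right)} = - \frac{5 + I I}{2} = - \frac{5 + I^{2}}{2} = - \frac{5}{2} - \frac{I^{2}}{2}$)
$c{\left(u \right)} = - \frac{2}{3}$ ($c{\left(u \right)} = \frac{1}{1 - \left(\frac{5}{2} + \frac{\left(u - u\right)^{2}}{2}\right)} = \frac{1}{1 - \left(\frac{5}{2} + \frac{0^{2}}{2}\right)} = \frac{1}{1 - \frac{5}{2}} = \frac{1}{- \frac{3}{2}} = - \frac{2}{3}$)
$z{\left(H,T \right)} = \left(3 + H\right)^{2}$
$\left(z{\left(c{\left(2 \right)},-9 \right)} + 100\right)^{2} = \left(\left(3 - \frac{2}{3}\right)^{2} + 100\right)^{2} = \left(\left(\frac{7}{3}\right)^{2} + 100\right)^{2} = \left(\frac{49}{9} + 100\right)^{2} = \left(\frac{949}{9}\right)^{2} = \frac{900601}{81}$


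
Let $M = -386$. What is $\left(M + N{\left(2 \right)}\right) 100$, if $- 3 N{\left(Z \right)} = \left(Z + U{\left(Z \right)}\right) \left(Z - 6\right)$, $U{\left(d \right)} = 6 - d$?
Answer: $-37800$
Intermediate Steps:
$N{\left(Z \right)} = 12 - 2 Z$ ($N{\left(Z \right)} = - \frac{\left(Z - \left(-6 + Z\right)\right) \left(Z - 6\right)}{3} = - \frac{6 \left(-6 + Z\right)}{3} = - \frac{-36 + 6 Z}{3} = 12 - 2 Z$)
$\left(M + N{\left(2 \right)}\right) 100 = \left(-386 + \left(12 - 4\right)\right) 100 = \left(-386 + 8\right) 100 = \left(-378\right) 100 = -37800$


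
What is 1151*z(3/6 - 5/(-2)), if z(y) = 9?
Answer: 10359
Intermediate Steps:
1151*z(3/6 - 5/(-2)) = 1151*9 = 10359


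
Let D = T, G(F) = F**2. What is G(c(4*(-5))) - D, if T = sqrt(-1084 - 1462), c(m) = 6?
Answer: 36 - I*sqrt(2546) ≈ 36.0 - 50.458*I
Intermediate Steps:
T = I*sqrt(2546) (T = sqrt(-2546) = I*sqrt(2546) ≈ 50.458*I)
D = I*sqrt(2546) ≈ 50.458*I
G(c(4*(-5))) - D = 6**2 - I*sqrt(2546) = 36 - I*sqrt(2546)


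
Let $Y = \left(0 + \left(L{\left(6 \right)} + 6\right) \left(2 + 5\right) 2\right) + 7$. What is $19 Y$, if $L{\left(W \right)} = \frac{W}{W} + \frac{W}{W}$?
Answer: $2261$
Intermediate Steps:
$L{\left(W \right)} = 2$ ($L{\left(W \right)} = 1 + 1 = 2$)
$Y = 119$ ($Y = \left(0 + \left(2 + 6\right) \left(2 + 5\right) 2\right) + 7 = \left(0 + 8 \cdot 7 \cdot 2\right) + 7 = \left(0 + 8 \cdot 14\right) + 7 = \left(0 + 112\right) + 7 = 112 + 7 = 119$)
$19 Y = 19 \cdot 119 = 2261$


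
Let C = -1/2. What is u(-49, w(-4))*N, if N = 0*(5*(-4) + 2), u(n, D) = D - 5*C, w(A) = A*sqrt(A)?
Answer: 0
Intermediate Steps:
C = -1/2 (C = -1*1/2 = -1/2 ≈ -0.50000)
w(A) = A**(3/2)
u(n, D) = 5/2 + D (u(n, D) = D - 5*(-1/2) = D + 5/2 = 5/2 + D)
N = 0 (N = 0*(-20 + 2) = 0*(-18) = 0)
u(-49, w(-4))*N = (5/2 + (-4)**(3/2))*0 = (5/2 - 8*I)*0 = 0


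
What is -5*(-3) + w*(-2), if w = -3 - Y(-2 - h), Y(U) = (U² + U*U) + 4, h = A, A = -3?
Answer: 33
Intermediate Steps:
h = -3
Y(U) = 4 + 2*U² (Y(U) = (U² + U²) + 4 = 2*U² + 4 = 4 + 2*U²)
w = -9 (w = -3 - (4 + 2*(-2 - 1*(-3))²) = -3 - (4 + 2*(-2 + 3)²) = -3 - (4 + 2*1²) = -3 - (4 + 2*1) = -3 - (4 + 2) = -3 - 1*6 = -3 - 6 = -9)
-5*(-3) + w*(-2) = -5*(-3) - 9*(-2) = 15 + 18 = 33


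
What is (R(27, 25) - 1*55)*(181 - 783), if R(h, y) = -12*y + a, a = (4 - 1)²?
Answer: 208292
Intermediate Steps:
a = 9 (a = 3² = 9)
R(h, y) = 9 - 12*y (R(h, y) = -12*y + 9 = 9 - 12*y)
(R(27, 25) - 1*55)*(181 - 783) = ((9 - 12*25) - 1*55)*(181 - 783) = ((9 - 300) - 55)*(-602) = (-291 - 55)*(-602) = -346*(-602) = 208292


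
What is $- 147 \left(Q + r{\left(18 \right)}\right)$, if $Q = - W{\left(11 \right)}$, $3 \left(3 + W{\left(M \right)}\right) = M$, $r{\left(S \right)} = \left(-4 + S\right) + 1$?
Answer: $-2107$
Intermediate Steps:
$r{\left(S \right)} = -3 + S$
$W{\left(M \right)} = -3 + \frac{M}{3}$
$Q = - \frac{2}{3}$ ($Q = - (-3 + \frac{1}{3} \cdot 11) = - (-3 + \frac{11}{3}) = \left(-1\right) \frac{2}{3} = - \frac{2}{3} \approx -0.66667$)
$- 147 \left(Q + r{\left(18 \right)}\right) = - 147 \left(- \frac{2}{3} + \left(-3 + 18\right)\right) = - 147 \left(- \frac{2}{3} + 15\right) = \left(-147\right) \frac{43}{3} = -2107$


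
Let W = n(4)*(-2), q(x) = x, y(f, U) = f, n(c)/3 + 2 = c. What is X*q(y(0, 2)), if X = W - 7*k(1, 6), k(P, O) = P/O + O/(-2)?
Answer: 0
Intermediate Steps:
n(c) = -6 + 3*c
k(P, O) = -O/2 + P/O (k(P, O) = P/O + O*(-1/2) = P/O - O/2 = -O/2 + P/O)
W = -12 (W = (-6 + 3*4)*(-2) = (-6 + 12)*(-2) = 6*(-2) = -12)
X = 47/6 (X = -12 - 7*(-1/2*6 + 1/6) = -12 - 7*(-3 + 1*(1/6)) = -12 - 7*(-3 + 1/6) = -12 - 7*(-17/6) = -12 + 119/6 = 47/6 ≈ 7.8333)
X*q(y(0, 2)) = (47/6)*0 = 0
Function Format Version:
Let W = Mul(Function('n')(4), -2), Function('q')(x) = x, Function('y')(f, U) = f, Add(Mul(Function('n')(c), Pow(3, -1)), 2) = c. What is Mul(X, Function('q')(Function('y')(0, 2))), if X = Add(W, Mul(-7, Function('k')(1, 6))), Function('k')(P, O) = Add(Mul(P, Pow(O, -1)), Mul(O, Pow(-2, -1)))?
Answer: 0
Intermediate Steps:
Function('n')(c) = Add(-6, Mul(3, c))
Function('k')(P, O) = Add(Mul(Rational(-1, 2), O), Mul(P, Pow(O, -1))) (Function('k')(P, O) = Add(Mul(P, Pow(O, -1)), Mul(O, Rational(-1, 2))) = Add(Mul(P, Pow(O, -1)), Mul(Rational(-1, 2), O)) = Add(Mul(Rational(-1, 2), O), Mul(P, Pow(O, -1))))
W = -12 (W = Mul(Add(-6, Mul(3, 4)), -2) = Mul(Add(-6, 12), -2) = Mul(6, -2) = -12)
X = Rational(47, 6) (X = Add(-12, Mul(-7, Add(Mul(Rational(-1, 2), 6), Mul(1, Pow(6, -1))))) = Add(-12, Mul(-7, Add(-3, Mul(1, Rational(1, 6))))) = Add(-12, Mul(-7, Add(-3, Rational(1, 6)))) = Add(-12, Mul(-7, Rational(-17, 6))) = Add(-12, Rational(119, 6)) = Rational(47, 6) ≈ 7.8333)
Mul(X, Function('q')(Function('y')(0, 2))) = Mul(Rational(47, 6), 0) = 0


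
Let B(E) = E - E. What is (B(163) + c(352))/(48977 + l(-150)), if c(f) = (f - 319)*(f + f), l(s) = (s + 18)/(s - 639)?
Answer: 2036672/4293665 ≈ 0.47434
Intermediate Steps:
B(E) = 0
l(s) = (18 + s)/(-639 + s)
c(f) = 2*f*(-319 + f) (c(f) = (-319 + f)*(2*f) = 2*f*(-319 + f))
(B(163) + c(352))/(48977 + l(-150)) = (0 + 2*352*(-319 + 352))/(48977 + (18 - 150)/(-639 - 150)) = (0 + 2*352*33)/(48977 - 132/(-789)) = (0 + 23232)/(48977 - 1/789*(-132)) = 23232/(48977 + 44/263) = 23232/(12880995/263) = 23232*(263/12880995) = 2036672/4293665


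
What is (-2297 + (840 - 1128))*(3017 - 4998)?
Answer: 5120885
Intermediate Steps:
(-2297 + (840 - 1128))*(3017 - 4998) = (-2297 - 288)*(-1981) = -2585*(-1981) = 5120885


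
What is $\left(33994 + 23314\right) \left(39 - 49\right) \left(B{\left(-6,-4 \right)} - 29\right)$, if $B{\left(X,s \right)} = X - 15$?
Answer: $28654000$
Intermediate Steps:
$B{\left(X,s \right)} = -15 + X$ ($B{\left(X,s \right)} = X - 15 = -15 + X$)
$\left(33994 + 23314\right) \left(39 - 49\right) \left(B{\left(-6,-4 \right)} - 29\right) = \left(33994 + 23314\right) \left(39 - 49\right) \left(\left(-15 - 6\right) - 29\right) = 57308 \left(- 10 \left(-21 - 29\right)\right) = 57308 \left(\left(-10\right) \left(-50\right)\right) = 57308 \cdot 500 = 28654000$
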